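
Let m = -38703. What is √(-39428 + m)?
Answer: I*√78131 ≈ 279.52*I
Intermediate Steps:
√(-39428 + m) = √(-39428 - 38703) = √(-78131) = I*√78131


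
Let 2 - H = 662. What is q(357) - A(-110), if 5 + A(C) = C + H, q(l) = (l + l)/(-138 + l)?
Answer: 56813/73 ≈ 778.26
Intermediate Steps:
H = -660 (H = 2 - 1*662 = 2 - 662 = -660)
q(l) = 2*l/(-138 + l) (q(l) = (2*l)/(-138 + l) = 2*l/(-138 + l))
A(C) = -665 + C (A(C) = -5 + (C - 660) = -5 + (-660 + C) = -665 + C)
q(357) - A(-110) = 2*357/(-138 + 357) - (-665 - 110) = 2*357/219 - 1*(-775) = 2*357*(1/219) + 775 = 238/73 + 775 = 56813/73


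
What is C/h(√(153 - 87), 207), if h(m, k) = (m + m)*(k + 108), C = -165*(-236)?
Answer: 59*√66/63 ≈ 7.6082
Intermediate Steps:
C = 38940
h(m, k) = 2*m*(108 + k) (h(m, k) = (2*m)*(108 + k) = 2*m*(108 + k))
C/h(√(153 - 87), 207) = 38940/((2*√(153 - 87)*(108 + 207))) = 38940/((2*√66*315)) = 38940/((630*√66)) = 38940*(√66/41580) = 59*√66/63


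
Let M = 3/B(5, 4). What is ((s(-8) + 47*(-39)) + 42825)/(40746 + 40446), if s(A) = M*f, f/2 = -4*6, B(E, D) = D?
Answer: 3413/6766 ≈ 0.50443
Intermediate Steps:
f = -48 (f = 2*(-4*6) = 2*(-24) = -48)
M = 3/4 ≈ 0.75000
s(A) = -36 (s(A) = (3/4)*(-48) = -36)
((s(-8) + 47*(-39)) + 42825)/(40746 + 40446) = ((-36 + 47*(-39)) + 42825)/(40746 + 40446) = ((-36 - 1833) + 42825)/81192 = (-1869 + 42825)*(1/81192) = 40956*(1/81192) = 3413/6766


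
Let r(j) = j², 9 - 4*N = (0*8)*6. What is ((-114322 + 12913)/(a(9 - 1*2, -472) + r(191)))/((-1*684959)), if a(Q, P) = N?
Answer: 36876/9087101977 ≈ 4.0581e-6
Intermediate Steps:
N = 9/4 (N = 9/4 - 0*8*6/4 = 9/4 - 0*6 = 9/4 - ¼*0 = 9/4 + 0 = 9/4 ≈ 2.2500)
a(Q, P) = 9/4
((-114322 + 12913)/(a(9 - 1*2, -472) + r(191)))/((-1*684959)) = ((-114322 + 12913)/(9/4 + 191²))/((-1*684959)) = -101409/(9/4 + 36481)/(-684959) = -101409/145933/4*(-1/684959) = -101409*4/145933*(-1/684959) = -405636/145933*(-1/684959) = 36876/9087101977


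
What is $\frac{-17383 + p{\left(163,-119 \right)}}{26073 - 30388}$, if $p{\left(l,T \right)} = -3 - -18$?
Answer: $\frac{17368}{4315} \approx 4.025$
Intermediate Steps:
$p{\left(l,T \right)} = 15$ ($p{\left(l,T \right)} = -3 + 18 = 15$)
$\frac{-17383 + p{\left(163,-119 \right)}}{26073 - 30388} = \frac{-17383 + 15}{26073 - 30388} = - \frac{17368}{-4315} = \left(-17368\right) \left(- \frac{1}{4315}\right) = \frac{17368}{4315}$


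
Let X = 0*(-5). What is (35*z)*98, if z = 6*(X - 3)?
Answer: -61740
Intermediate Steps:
X = 0
z = -18 (z = 6*(0 - 3) = 6*(-3) = -18)
(35*z)*98 = (35*(-18))*98 = -630*98 = -61740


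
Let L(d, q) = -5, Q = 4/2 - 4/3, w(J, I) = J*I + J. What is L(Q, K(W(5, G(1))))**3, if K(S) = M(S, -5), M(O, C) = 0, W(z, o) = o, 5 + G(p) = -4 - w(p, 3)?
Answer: -125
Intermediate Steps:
w(J, I) = J + I*J (w(J, I) = I*J + J = J + I*J)
G(p) = -9 - 4*p (G(p) = -5 + (-4 - p*(1 + 3)) = -5 + (-4 - p*4) = -5 + (-4 - 4*p) = -9 - 4*p)
K(S) = 0
Q = 2/3 (Q = 4*(1/2) - 4*1/3 = 2 - 4/3 = 2/3 ≈ 0.66667)
L(Q, K(W(5, G(1))))**3 = (-5)**3 = -125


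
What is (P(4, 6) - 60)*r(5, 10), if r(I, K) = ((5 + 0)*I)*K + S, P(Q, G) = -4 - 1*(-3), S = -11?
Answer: -14579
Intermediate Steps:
P(Q, G) = -1 (P(Q, G) = -4 + 3 = -1)
r(I, K) = -11 + 5*I*K (r(I, K) = ((5 + 0)*I)*K - 11 = (5*I)*K - 11 = 5*I*K - 11 = -11 + 5*I*K)
(P(4, 6) - 60)*r(5, 10) = (-1 - 60)*(-11 + 5*5*10) = -61*(-11 + 250) = -61*239 = -14579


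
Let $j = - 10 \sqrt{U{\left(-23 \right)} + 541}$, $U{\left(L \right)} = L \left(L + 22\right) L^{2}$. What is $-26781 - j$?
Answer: $-26781 + 60 \sqrt{353} \approx -25654.0$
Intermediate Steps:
$U{\left(L \right)} = L^{3} \left(22 + L\right)$ ($U{\left(L \right)} = L \left(22 + L\right) L^{2} = L^{3} \left(22 + L\right)$)
$j = - 60 \sqrt{353}$ ($j = - 10 \sqrt{\left(-23\right)^{3} \left(22 - 23\right) + 541} = - 10 \sqrt{\left(-12167\right) \left(-1\right) + 541} = - 10 \sqrt{12167 + 541} = - 10 \sqrt{12708} = - 10 \cdot 6 \sqrt{353} = - 60 \sqrt{353} \approx -1127.3$)
$-26781 - j = -26781 - - 60 \sqrt{353} = -26781 + 60 \sqrt{353}$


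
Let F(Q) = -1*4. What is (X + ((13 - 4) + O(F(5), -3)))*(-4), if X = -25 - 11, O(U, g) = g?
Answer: 120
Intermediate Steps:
F(Q) = -4
X = -36
(X + ((13 - 4) + O(F(5), -3)))*(-4) = (-36 + ((13 - 4) - 3))*(-4) = (-36 + (9 - 3))*(-4) = (-36 + 6)*(-4) = -30*(-4) = 120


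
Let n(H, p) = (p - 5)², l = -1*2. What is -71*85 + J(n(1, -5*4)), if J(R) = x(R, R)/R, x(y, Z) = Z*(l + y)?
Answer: -5412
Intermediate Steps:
l = -2
x(y, Z) = Z*(-2 + y)
n(H, p) = (-5 + p)²
J(R) = -2 + R (J(R) = (R*(-2 + R))/R = -2 + R)
-71*85 + J(n(1, -5*4)) = -71*85 + (-2 + (-5 - 5*4)²) = -6035 + (-2 + (-5 - 20)²) = -6035 + (-2 + (-25)²) = -6035 + (-2 + 625) = -6035 + 623 = -5412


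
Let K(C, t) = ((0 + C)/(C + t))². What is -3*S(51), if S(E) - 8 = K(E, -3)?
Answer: -7011/256 ≈ -27.387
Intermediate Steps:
K(C, t) = C²/(C + t)² (K(C, t) = (C/(C + t))² = C²/(C + t)²)
S(E) = 8 + E²/(-3 + E)² (S(E) = 8 + E²/(E - 3)² = 8 + E²/(-3 + E)²)
-3*S(51) = -3*(8 + 51²/(-3 + 51)²) = -3*(8 + 2601/48²) = -3*(8 + 2601*(1/2304)) = -3*(8 + 289/256) = -3*2337/256 = -7011/256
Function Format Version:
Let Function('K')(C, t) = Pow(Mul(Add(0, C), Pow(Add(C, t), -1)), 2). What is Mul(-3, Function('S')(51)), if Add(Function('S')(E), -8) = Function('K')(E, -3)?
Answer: Rational(-7011, 256) ≈ -27.387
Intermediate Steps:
Function('K')(C, t) = Mul(Pow(C, 2), Pow(Add(C, t), -2)) (Function('K')(C, t) = Pow(Mul(C, Pow(Add(C, t), -1)), 2) = Mul(Pow(C, 2), Pow(Add(C, t), -2)))
Function('S')(E) = Add(8, Mul(Pow(E, 2), Pow(Add(-3, E), -2))) (Function('S')(E) = Add(8, Mul(Pow(E, 2), Pow(Add(E, -3), -2))) = Add(8, Mul(Pow(E, 2), Pow(Add(-3, E), -2))))
Mul(-3, Function('S')(51)) = Mul(-3, Add(8, Mul(Pow(51, 2), Pow(Add(-3, 51), -2)))) = Mul(-3, Add(8, Mul(2601, Pow(48, -2)))) = Mul(-3, Add(8, Mul(2601, Rational(1, 2304)))) = Mul(-3, Add(8, Rational(289, 256))) = Mul(-3, Rational(2337, 256)) = Rational(-7011, 256)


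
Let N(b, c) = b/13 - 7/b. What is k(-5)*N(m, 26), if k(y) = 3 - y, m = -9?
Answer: 80/117 ≈ 0.68376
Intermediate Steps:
N(b, c) = -7/b + b/13 (N(b, c) = b*(1/13) - 7/b = b/13 - 7/b = -7/b + b/13)
k(-5)*N(m, 26) = (3 - 1*(-5))*(-7/(-9) + (1/13)*(-9)) = (3 + 5)*(-7*(-1/9) - 9/13) = 8*(7/9 - 9/13) = 8*(10/117) = 80/117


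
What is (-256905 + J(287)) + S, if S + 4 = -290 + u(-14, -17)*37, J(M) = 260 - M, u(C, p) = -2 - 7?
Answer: -257559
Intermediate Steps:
u(C, p) = -9
S = -627 (S = -4 + (-290 - 9*37) = -4 + (-290 - 333) = -4 - 623 = -627)
(-256905 + J(287)) + S = (-256905 + (260 - 1*287)) - 627 = (-256905 + (260 - 287)) - 627 = (-256905 - 27) - 627 = -256932 - 627 = -257559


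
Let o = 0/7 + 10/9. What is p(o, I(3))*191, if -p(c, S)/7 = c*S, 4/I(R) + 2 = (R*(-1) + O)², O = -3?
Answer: -26740/153 ≈ -174.77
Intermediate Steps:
o = 10/9 (o = 0*(⅐) + 10*(⅑) = 0 + 10/9 = 10/9 ≈ 1.1111)
I(R) = 4/(-2 + (-3 - R)²) (I(R) = 4/(-2 + (R*(-1) - 3)²) = 4/(-2 + (-R - 3)²) = 4/(-2 + (-3 - R)²))
p(c, S) = -7*S*c (p(c, S) = -7*c*S = -7*S*c)
p(o, I(3))*191 = -7*4/(-2 + (3 + 3)²)*10/9*191 = -7*4/(-2 + 6²)*10/9*191 = -7*4/(-2 + 36)*10/9*191 = -7*4/34*10/9*191 = -7*4*(1/34)*10/9*191 = -7*2/17*10/9*191 = -140/153*191 = -26740/153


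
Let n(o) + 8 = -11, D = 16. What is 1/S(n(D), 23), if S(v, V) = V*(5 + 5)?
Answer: 1/230 ≈ 0.0043478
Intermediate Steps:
n(o) = -19 (n(o) = -8 - 11 = -19)
S(v, V) = 10*V (S(v, V) = V*10 = 10*V)
1/S(n(D), 23) = 1/(10*23) = 1/230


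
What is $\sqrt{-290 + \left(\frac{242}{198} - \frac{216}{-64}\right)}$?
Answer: $\frac{i \sqrt{41098}}{12} \approx 16.894 i$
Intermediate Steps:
$\sqrt{-290 + \left(\frac{242}{198} - \frac{216}{-64}\right)} = \sqrt{-290 + \left(242 \cdot \frac{1}{198} - - \frac{27}{8}\right)} = \sqrt{-290 + \left(\frac{11}{9} + \frac{27}{8}\right)} = \sqrt{-290 + \frac{331}{72}} = \sqrt{- \frac{20549}{72}} = \frac{i \sqrt{41098}}{12}$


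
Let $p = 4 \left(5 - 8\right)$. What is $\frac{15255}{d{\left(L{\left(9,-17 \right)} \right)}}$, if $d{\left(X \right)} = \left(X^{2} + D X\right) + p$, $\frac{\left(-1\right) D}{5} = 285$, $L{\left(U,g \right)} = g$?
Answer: $\frac{15255}{24502} \approx 0.6226$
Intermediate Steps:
$D = -1425$ ($D = \left(-5\right) 285 = -1425$)
$p = -12$ ($p = 4 \left(-3\right) = -12$)
$d{\left(X \right)} = -12 + X^{2} - 1425 X$ ($d{\left(X \right)} = \left(X^{2} - 1425 X\right) - 12 = -12 + X^{2} - 1425 X$)
$\frac{15255}{d{\left(L{\left(9,-17 \right)} \right)}} = \frac{15255}{-12 + \left(-17\right)^{2} - -24225} = \frac{15255}{-12 + 289 + 24225} = \frac{15255}{24502}$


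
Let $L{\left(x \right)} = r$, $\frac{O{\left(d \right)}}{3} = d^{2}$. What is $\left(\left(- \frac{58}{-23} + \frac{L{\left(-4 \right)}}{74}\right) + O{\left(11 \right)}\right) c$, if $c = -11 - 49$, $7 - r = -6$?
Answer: $- \frac{18672510}{851} \approx -21942.0$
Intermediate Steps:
$r = 13$ ($r = 7 - -6 = 7 + 6 = 13$)
$O{\left(d \right)} = 3 d^{2}$
$c = -60$
$L{\left(x \right)} = 13$
$\left(\left(- \frac{58}{-23} + \frac{L{\left(-4 \right)}}{74}\right) + O{\left(11 \right)}\right) c = \left(\left(- \frac{58}{-23} + \frac{13}{74}\right) + 3 \cdot 11^{2}\right) \left(-60\right) = \left(\left(\left(-58\right) \left(- \frac{1}{23}\right) + 13 \cdot \frac{1}{74}\right) + 3 \cdot 121\right) \left(-60\right) = \left(\left(\frac{58}{23} + \frac{13}{74}\right) + 363\right) \left(-60\right) = \left(\frac{4591}{1702} + 363\right) \left(-60\right) = \frac{622417}{1702} \left(-60\right) = - \frac{18672510}{851}$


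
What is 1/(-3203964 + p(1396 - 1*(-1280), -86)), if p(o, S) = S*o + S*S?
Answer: -1/3426704 ≈ -2.9183e-7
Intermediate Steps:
p(o, S) = S**2 + S*o (p(o, S) = S*o + S**2 = S**2 + S*o)
1/(-3203964 + p(1396 - 1*(-1280), -86)) = 1/(-3203964 - 86*(-86 + (1396 - 1*(-1280)))) = 1/(-3203964 - 86*(-86 + (1396 + 1280))) = 1/(-3203964 - 86*(-86 + 2676)) = 1/(-3203964 - 86*2590) = 1/(-3203964 - 222740) = 1/(-3426704) = -1/3426704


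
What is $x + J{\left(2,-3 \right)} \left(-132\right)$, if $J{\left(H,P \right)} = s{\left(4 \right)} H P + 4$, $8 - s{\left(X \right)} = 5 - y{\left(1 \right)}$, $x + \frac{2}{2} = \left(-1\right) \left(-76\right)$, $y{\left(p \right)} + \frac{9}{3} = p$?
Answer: $339$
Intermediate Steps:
$y{\left(p \right)} = -3 + p$
$x = 75$ ($x = -1 - -76 = -1 + 76 = 75$)
$s{\left(X \right)} = 1$ ($s{\left(X \right)} = 8 - \left(5 - \left(-3 + 1\right)\right) = 8 - \left(5 - -2\right) = 8 - \left(5 + 2\right) = 8 - 7 = 1$)
$J{\left(H,P \right)} = 4 + H P$ ($J{\left(H,P \right)} = 1 H P + 4 = H P + 4 = 4 + H P$)
$x + J{\left(2,-3 \right)} \left(-132\right) = 75 + \left(4 + 2 \left(-3\right)\right) \left(-132\right) = 75 + \left(4 - 6\right) \left(-132\right) = 75 - -264 = 75 + 264 = 339$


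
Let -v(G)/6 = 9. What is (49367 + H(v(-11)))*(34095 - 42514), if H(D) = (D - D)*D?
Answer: -415620773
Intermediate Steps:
v(G) = -54 (v(G) = -6*9 = -54)
H(D) = 0 (H(D) = 0*D = 0)
(49367 + H(v(-11)))*(34095 - 42514) = (49367 + 0)*(34095 - 42514) = 49367*(-8419) = -415620773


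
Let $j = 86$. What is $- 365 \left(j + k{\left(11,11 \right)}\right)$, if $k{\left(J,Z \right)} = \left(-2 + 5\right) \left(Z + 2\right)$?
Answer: $-45625$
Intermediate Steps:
$k{\left(J,Z \right)} = 6 + 3 Z$ ($k{\left(J,Z \right)} = 3 \left(2 + Z\right) = 6 + 3 Z$)
$- 365 \left(j + k{\left(11,11 \right)}\right) = - 365 \left(86 + \left(6 + 3 \cdot 11\right)\right) = - 365 \left(86 + \left(6 + 33\right)\right) = - 365 \left(86 + 39\right) = \left(-365\right) 125 = -45625$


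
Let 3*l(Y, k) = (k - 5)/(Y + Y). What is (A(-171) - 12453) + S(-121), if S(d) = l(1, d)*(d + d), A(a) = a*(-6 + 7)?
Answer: -7542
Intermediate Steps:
l(Y, k) = (-5 + k)/(6*Y) (l(Y, k) = ((k - 5)/(Y + Y))/3 = ((-5 + k)/((2*Y)))/3 = ((-5 + k)*(1/(2*Y)))/3 = ((-5 + k)/(2*Y))/3 = (-5 + k)/(6*Y))
A(a) = a (A(a) = a*1 = a)
S(d) = 2*d*(-⅚ + d/6) (S(d) = ((⅙)*(-5 + d)/1)*(d + d) = ((⅙)*1*(-5 + d))*(2*d) = (-⅚ + d/6)*(2*d) = 2*d*(-⅚ + d/6))
(A(-171) - 12453) + S(-121) = (-171 - 12453) + (⅓)*(-121)*(-5 - 121) = -12624 + (⅓)*(-121)*(-126) = -12624 + 5082 = -7542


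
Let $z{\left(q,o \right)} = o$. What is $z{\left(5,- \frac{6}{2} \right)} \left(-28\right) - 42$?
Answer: $42$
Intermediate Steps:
$z{\left(5,- \frac{6}{2} \right)} \left(-28\right) - 42 = - \frac{6}{2} \left(-28\right) - 42 = \left(-6\right) \frac{1}{2} \left(-28\right) - 42 = \left(-3\right) \left(-28\right) - 42 = 84 - 42 = 42$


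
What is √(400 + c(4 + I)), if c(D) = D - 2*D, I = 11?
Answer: √385 ≈ 19.621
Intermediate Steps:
c(D) = -D
√(400 + c(4 + I)) = √(400 - (4 + 11)) = √(400 - 1*15) = √(400 - 15) = √385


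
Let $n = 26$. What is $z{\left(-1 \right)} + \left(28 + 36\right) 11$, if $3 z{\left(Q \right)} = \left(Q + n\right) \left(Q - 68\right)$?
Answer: $129$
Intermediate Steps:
$z{\left(Q \right)} = \frac{\left(-68 + Q\right) \left(26 + Q\right)}{3}$ ($z{\left(Q \right)} = \frac{\left(Q + 26\right) \left(Q - 68\right)}{3} = \frac{\left(26 + Q\right) \left(-68 + Q\right)}{3} = \frac{\left(-68 + Q\right) \left(26 + Q\right)}{3}$)
$z{\left(-1 \right)} + \left(28 + 36\right) 11 = \left(- \frac{1768}{3} - -14 + \frac{\left(-1\right)^{2}}{3}\right) + \left(28 + 36\right) 11 = \left(- \frac{1768}{3} + 14 + \frac{1}{3} \cdot 1\right) + 64 \cdot 11 = \left(- \frac{1768}{3} + 14 + \frac{1}{3}\right) + 704 = -575 + 704 = 129$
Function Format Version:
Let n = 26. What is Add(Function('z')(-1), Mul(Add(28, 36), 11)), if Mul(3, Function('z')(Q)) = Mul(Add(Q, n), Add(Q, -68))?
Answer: 129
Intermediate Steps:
Function('z')(Q) = Mul(Rational(1, 3), Add(-68, Q), Add(26, Q)) (Function('z')(Q) = Mul(Rational(1, 3), Mul(Add(Q, 26), Add(Q, -68))) = Mul(Rational(1, 3), Mul(Add(26, Q), Add(-68, Q))) = Mul(Rational(1, 3), Mul(Add(-68, Q), Add(26, Q))) = Mul(Rational(1, 3), Add(-68, Q), Add(26, Q)))
Add(Function('z')(-1), Mul(Add(28, 36), 11)) = Add(Add(Rational(-1768, 3), Mul(-14, -1), Mul(Rational(1, 3), Pow(-1, 2))), Mul(Add(28, 36), 11)) = Add(Add(Rational(-1768, 3), 14, Mul(Rational(1, 3), 1)), Mul(64, 11)) = Add(Add(Rational(-1768, 3), 14, Rational(1, 3)), 704) = Add(-575, 704) = 129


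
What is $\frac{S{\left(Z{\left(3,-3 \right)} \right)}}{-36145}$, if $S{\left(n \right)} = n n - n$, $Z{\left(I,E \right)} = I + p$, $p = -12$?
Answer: $- \frac{18}{7229} \approx -0.00249$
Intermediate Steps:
$Z{\left(I,E \right)} = -12 + I$ ($Z{\left(I,E \right)} = I - 12 = -12 + I$)
$S{\left(n \right)} = n^{2} - n$
$\frac{S{\left(Z{\left(3,-3 \right)} \right)}}{-36145} = \frac{\left(-12 + 3\right) \left(-1 + \left(-12 + 3\right)\right)}{-36145} = - 9 \left(-1 - 9\right) \left(- \frac{1}{36145}\right) = \left(-9\right) \left(-10\right) \left(- \frac{1}{36145}\right) = 90 \left(- \frac{1}{36145}\right) = - \frac{18}{7229}$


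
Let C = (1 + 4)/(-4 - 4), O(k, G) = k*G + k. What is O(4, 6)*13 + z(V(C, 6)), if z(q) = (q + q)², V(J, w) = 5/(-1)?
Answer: 464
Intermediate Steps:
O(k, G) = k + G*k (O(k, G) = G*k + k = k + G*k)
C = -5/8 (C = 5/(-8) = 5*(-⅛) = -5/8 ≈ -0.62500)
V(J, w) = -5 (V(J, w) = 5*(-1) = -5)
z(q) = 4*q² (z(q) = (2*q)² = 4*q²)
O(4, 6)*13 + z(V(C, 6)) = (4*(1 + 6))*13 + 4*(-5)² = (4*7)*13 + 4*25 = 28*13 + 100 = 364 + 100 = 464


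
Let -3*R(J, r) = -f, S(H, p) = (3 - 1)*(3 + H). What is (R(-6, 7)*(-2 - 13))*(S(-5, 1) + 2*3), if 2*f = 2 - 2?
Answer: 0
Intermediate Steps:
S(H, p) = 6 + 2*H (S(H, p) = 2*(3 + H) = 6 + 2*H)
f = 0 (f = (2 - 2)/2 = (1/2)*0 = 0)
R(J, r) = 0 (R(J, r) = -(-1)*0/3 = -1/3*0 = 0)
(R(-6, 7)*(-2 - 13))*(S(-5, 1) + 2*3) = (0*(-2 - 13))*((6 + 2*(-5)) + 2*3) = (0*(-15))*((6 - 10) + 6) = 0*(-4 + 6) = 0*2 = 0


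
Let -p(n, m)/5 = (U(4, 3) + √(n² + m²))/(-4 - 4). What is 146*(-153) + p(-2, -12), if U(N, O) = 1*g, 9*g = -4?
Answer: -402089/18 + 5*√37/4 ≈ -22331.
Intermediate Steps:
g = -4/9 (g = (⅑)*(-4) = -4/9 ≈ -0.44444)
U(N, O) = -4/9 (U(N, O) = 1*(-4/9) = -4/9)
p(n, m) = -5/18 + 5*√(m² + n²)/8 (p(n, m) = -5*(-4/9 + √(n² + m²))/(-4 - 4) = -5*(-4/9 + √(m² + n²))/(-8) = -5*(-4/9 + √(m² + n²))*(-1)/8 = -5*(1/18 - √(m² + n²)/8) = -5/18 + 5*√(m² + n²)/8)
146*(-153) + p(-2, -12) = 146*(-153) + (-5/18 + 5*√((-12)² + (-2)²)/8) = -22338 + (-5/18 + 5*√(144 + 4)/8) = -22338 + (-5/18 + 5*√148/8) = -22338 + (-5/18 + 5*(2*√37)/8) = -22338 + (-5/18 + 5*√37/4) = -402089/18 + 5*√37/4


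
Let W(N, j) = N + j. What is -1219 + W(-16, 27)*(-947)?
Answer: -11636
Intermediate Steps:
-1219 + W(-16, 27)*(-947) = -1219 + (-16 + 27)*(-947) = -1219 + 11*(-947) = -1219 - 10417 = -11636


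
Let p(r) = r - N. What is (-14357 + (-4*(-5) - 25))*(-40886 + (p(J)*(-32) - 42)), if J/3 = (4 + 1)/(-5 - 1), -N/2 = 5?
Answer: 591254816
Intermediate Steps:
N = -10 (N = -2*5 = -10)
J = -5/2 (J = 3*((4 + 1)/(-5 - 1)) = 3*(5/(-6)) = 3*(5*(-1/6)) = 3*(-5/6) = -5/2 ≈ -2.5000)
p(r) = 10 + r (p(r) = r - 1*(-10) = r + 10 = 10 + r)
(-14357 + (-4*(-5) - 25))*(-40886 + (p(J)*(-32) - 42)) = (-14357 + (-4*(-5) - 25))*(-40886 + ((10 - 5/2)*(-32) - 42)) = (-14357 + (20 - 25))*(-40886 + ((15/2)*(-32) - 42)) = (-14357 - 5)*(-40886 + (-240 - 42)) = -14362*(-40886 - 282) = -14362*(-41168) = 591254816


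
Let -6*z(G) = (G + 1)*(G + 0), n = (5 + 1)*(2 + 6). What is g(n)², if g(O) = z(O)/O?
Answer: 2401/36 ≈ 66.694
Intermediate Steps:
n = 48 (n = 6*8 = 48)
z(G) = -G*(1 + G)/6 (z(G) = -(G + 1)*(G + 0)/6 = -(1 + G)*G/6 = -G*(1 + G)/6)
g(O) = -⅙ - O/6 (g(O) = (-O*(1 + O)/6)/O = -⅙ - O/6)
g(n)² = (-⅙ - ⅙*48)² = (-⅙ - 8)² = (-49/6)² = 2401/36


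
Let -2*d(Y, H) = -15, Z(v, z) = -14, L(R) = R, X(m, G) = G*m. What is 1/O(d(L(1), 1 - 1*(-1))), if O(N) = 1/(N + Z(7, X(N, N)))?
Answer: -13/2 ≈ -6.5000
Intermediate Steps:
d(Y, H) = 15/2 (d(Y, H) = -½*(-15) = 15/2)
O(N) = 1/(-14 + N) (O(N) = 1/(N - 14) = 1/(-14 + N))
1/O(d(L(1), 1 - 1*(-1))) = 1/(1/(-14 + 15/2)) = 1/(1/(-13/2)) = 1/(-2/13) = -13/2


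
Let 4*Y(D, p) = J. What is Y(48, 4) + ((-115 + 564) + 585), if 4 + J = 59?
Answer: 4191/4 ≈ 1047.8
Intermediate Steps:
J = 55 (J = -4 + 59 = 55)
Y(D, p) = 55/4 (Y(D, p) = (¼)*55 = 55/4)
Y(48, 4) + ((-115 + 564) + 585) = 55/4 + ((-115 + 564) + 585) = 55/4 + (449 + 585) = 55/4 + 1034 = 4191/4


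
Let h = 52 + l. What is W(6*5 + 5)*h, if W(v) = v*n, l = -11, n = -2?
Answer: -2870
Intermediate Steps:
W(v) = -2*v (W(v) = v*(-2) = -2*v)
h = 41 (h = 52 - 11 = 41)
W(6*5 + 5)*h = -2*(6*5 + 5)*41 = -2*(30 + 5)*41 = -2*35*41 = -70*41 = -2870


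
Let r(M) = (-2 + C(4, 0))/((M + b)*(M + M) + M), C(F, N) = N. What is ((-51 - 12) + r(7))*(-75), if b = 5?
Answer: 33081/7 ≈ 4725.9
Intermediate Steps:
r(M) = -2/(M + 2*M*(5 + M)) (r(M) = (-2 + 0)/((M + 5)*(M + M) + M) = -2/((5 + M)*(2*M) + M) = -2/(2*M*(5 + M) + M) = -2/(M + 2*M*(5 + M)))
((-51 - 12) + r(7))*(-75) = ((-51 - 12) - 2/(7*(11 + 2*7)))*(-75) = (-63 - 2*⅐/(11 + 14))*(-75) = (-63 - 2*⅐/25)*(-75) = (-63 - 2*⅐*1/25)*(-75) = (-63 - 2/175)*(-75) = -11027/175*(-75) = 33081/7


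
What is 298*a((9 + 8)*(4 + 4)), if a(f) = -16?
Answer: -4768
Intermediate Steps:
298*a((9 + 8)*(4 + 4)) = 298*(-16) = -4768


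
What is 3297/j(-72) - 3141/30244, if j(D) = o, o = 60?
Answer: 4146917/75610 ≈ 54.846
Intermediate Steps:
j(D) = 60
3297/j(-72) - 3141/30244 = 3297/60 - 3141/30244 = 3297*(1/60) - 3141*1/30244 = 1099/20 - 3141/30244 = 4146917/75610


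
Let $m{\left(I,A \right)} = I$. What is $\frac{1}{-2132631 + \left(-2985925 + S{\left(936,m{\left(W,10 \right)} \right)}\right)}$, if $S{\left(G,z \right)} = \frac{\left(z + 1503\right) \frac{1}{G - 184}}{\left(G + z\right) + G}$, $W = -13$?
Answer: $- \frac{698984}{3577788746359} \approx -1.9537 \cdot 10^{-7}$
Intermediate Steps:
$S{\left(G,z \right)} = \frac{1503 + z}{\left(-184 + G\right) \left(z + 2 G\right)}$ ($S{\left(G,z \right)} = \frac{\left(1503 + z\right) \frac{1}{-184 + G}}{z + 2 G} = \frac{\frac{1}{-184 + G} \left(1503 + z\right)}{z + 2 G} = \frac{1503 + z}{\left(-184 + G\right) \left(z + 2 G\right)}$)
$\frac{1}{-2132631 + \left(-2985925 + S{\left(936,m{\left(W,10 \right)} \right)}\right)} = \frac{1}{-2132631 - \left(2985925 - \frac{1503 - 13}{\left(-368\right) 936 - -2392 + 2 \cdot 936^{2} + 936 \left(-13\right)}\right)} = \frac{1}{-2132631 - \left(2985925 - \frac{1}{-344448 + 2392 + 2 \cdot 876096 - 12168} \cdot 1490\right)} = \frac{1}{-2132631 - \left(2985925 - \frac{1}{-344448 + 2392 + 1752192 - 12168} \cdot 1490\right)} = \frac{1}{-2132631 - \left(2985925 - \frac{1}{1397968} \cdot 1490\right)} = \frac{1}{-2132631 + \left(-2985925 + \frac{1}{1397968} \cdot 1490\right)} = \frac{1}{-2132631 + \left(-2985925 + \frac{745}{698984}\right)} = \frac{1}{-2132631 - \frac{2087113799455}{698984}} = \frac{1}{- \frac{3577788746359}{698984}} = - \frac{698984}{3577788746359}$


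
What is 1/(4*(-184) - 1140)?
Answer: -1/1876 ≈ -0.00053305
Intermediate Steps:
1/(4*(-184) - 1140) = 1/(-736 - 1140) = 1/(-1876) = -1/1876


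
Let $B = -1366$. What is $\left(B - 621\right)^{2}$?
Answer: $3948169$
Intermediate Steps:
$\left(B - 621\right)^{2} = \left(-1366 - 621\right)^{2} = \left(-1987\right)^{2} = 3948169$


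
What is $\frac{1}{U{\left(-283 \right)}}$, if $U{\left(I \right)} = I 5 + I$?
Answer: $- \frac{1}{1698} \approx -0.00058893$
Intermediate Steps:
$U{\left(I \right)} = 6 I$ ($U{\left(I \right)} = 5 I + I = 6 I$)
$\frac{1}{U{\left(-283 \right)}} = \frac{1}{6 \left(-283\right)} = \frac{1}{-1698} = - \frac{1}{1698}$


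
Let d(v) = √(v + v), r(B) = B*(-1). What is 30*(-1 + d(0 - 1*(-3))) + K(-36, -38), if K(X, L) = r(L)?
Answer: 8 + 30*√6 ≈ 81.485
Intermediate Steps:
r(B) = -B
d(v) = √2*√v (d(v) = √(2*v) = √2*√v)
K(X, L) = -L
30*(-1 + d(0 - 1*(-3))) + K(-36, -38) = 30*(-1 + √2*√(0 - 1*(-3))) - 1*(-38) = 30*(-1 + √2*√(0 + 3)) + 38 = 30*(-1 + √2*√3) + 38 = 30*(-1 + √6) + 38 = (-30 + 30*√6) + 38 = 8 + 30*√6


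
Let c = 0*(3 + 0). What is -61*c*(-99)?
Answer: 0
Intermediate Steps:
c = 0 (c = 0*3 = 0)
-61*c*(-99) = -61*0*(-99) = 0*(-99) = 0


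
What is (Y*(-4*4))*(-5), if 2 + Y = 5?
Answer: 240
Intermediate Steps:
Y = 3 (Y = -2 + 5 = 3)
(Y*(-4*4))*(-5) = (3*(-4*4))*(-5) = (3*(-16))*(-5) = -48*(-5) = 240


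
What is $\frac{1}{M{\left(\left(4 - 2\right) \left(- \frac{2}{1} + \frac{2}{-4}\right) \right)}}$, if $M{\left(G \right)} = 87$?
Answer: $\frac{1}{87} \approx 0.011494$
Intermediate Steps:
$\frac{1}{M{\left(\left(4 - 2\right) \left(- \frac{2}{1} + \frac{2}{-4}\right) \right)}} = \frac{1}{87}$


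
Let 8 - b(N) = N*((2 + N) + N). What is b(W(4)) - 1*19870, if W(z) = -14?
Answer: -20226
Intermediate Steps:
b(N) = 8 - N*(2 + 2*N) (b(N) = 8 - N*((2 + N) + N) = 8 - N*(2 + 2*N))
b(W(4)) - 1*19870 = (8 - 2*(-14) - 2*(-14)**2) - 1*19870 = (8 + 28 - 2*196) - 19870 = (8 + 28 - 392) - 19870 = -356 - 19870 = -20226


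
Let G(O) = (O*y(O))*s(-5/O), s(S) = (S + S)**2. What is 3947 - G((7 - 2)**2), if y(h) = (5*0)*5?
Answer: 3947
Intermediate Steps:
y(h) = 0 (y(h) = 0*5 = 0)
s(S) = 4*S**2 (s(S) = (2*S)**2 = 4*S**2)
G(O) = 0 (G(O) = (O*0)*(4*(-5/O)**2) = 0*(4*(25/O**2)) = 0*(100/O**2) = 0)
3947 - G((7 - 2)**2) = 3947 - 1*0 = 3947 + 0 = 3947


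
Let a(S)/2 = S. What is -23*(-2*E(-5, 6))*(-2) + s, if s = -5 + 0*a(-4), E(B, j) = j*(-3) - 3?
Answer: 1927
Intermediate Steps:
E(B, j) = -3 - 3*j (E(B, j) = -3*j - 3 = -3 - 3*j)
a(S) = 2*S
s = -5 (s = -5 + 0*(2*(-4)) = -5 + 0*(-8) = -5 + 0 = -5)
-23*(-2*E(-5, 6))*(-2) + s = -23*(-2*(-3 - 3*6))*(-2) - 5 = -23*(-2*(-3 - 18))*(-2) - 5 = -23*(-2*(-21))*(-2) - 5 = -966*(-2) - 5 = -23*(-84) - 5 = 1932 - 5 = 1927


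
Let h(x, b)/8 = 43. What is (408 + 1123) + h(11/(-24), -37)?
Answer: 1875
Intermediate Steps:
h(x, b) = 344 (h(x, b) = 8*43 = 344)
(408 + 1123) + h(11/(-24), -37) = (408 + 1123) + 344 = 1531 + 344 = 1875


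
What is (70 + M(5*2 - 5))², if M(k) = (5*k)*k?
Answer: 38025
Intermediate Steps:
M(k) = 5*k²
(70 + M(5*2 - 5))² = (70 + 5*(5*2 - 5)²)² = (70 + 5*(10 - 5)²)² = (70 + 5*5²)² = (70 + 5*25)² = (70 + 125)² = 195² = 38025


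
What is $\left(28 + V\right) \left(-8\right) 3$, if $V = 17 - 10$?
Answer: $-840$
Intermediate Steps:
$V = 7$
$\left(28 + V\right) \left(-8\right) 3 = \left(28 + 7\right) \left(-8\right) 3 = 35 \left(-8\right) 3 = \left(-280\right) 3 = -840$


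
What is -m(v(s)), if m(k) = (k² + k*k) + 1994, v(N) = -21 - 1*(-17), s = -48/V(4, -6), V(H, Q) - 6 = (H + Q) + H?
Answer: -2026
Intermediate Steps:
V(H, Q) = 6 + Q + 2*H (V(H, Q) = 6 + ((H + Q) + H) = 6 + (Q + 2*H) = 6 + Q + 2*H)
s = -6 (s = -48/(6 - 6 + 2*4) = -48/(6 - 6 + 8) = -48/8 = -48*⅛ = -6)
v(N) = -4 (v(N) = -21 + 17 = -4)
m(k) = 1994 + 2*k² (m(k) = (k² + k²) + 1994 = 2*k² + 1994 = 1994 + 2*k²)
-m(v(s)) = -(1994 + 2*(-4)²) = -(1994 + 2*16) = -(1994 + 32) = -1*2026 = -2026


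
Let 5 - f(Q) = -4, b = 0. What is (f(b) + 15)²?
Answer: 576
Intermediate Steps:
f(Q) = 9 (f(Q) = 5 - 1*(-4) = 5 + 4 = 9)
(f(b) + 15)² = (9 + 15)² = 24² = 576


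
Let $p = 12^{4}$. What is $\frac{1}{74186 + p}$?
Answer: $\frac{1}{94922} \approx 1.0535 \cdot 10^{-5}$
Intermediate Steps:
$p = 20736$
$\frac{1}{74186 + p} = \frac{1}{74186 + 20736} = \frac{1}{94922}$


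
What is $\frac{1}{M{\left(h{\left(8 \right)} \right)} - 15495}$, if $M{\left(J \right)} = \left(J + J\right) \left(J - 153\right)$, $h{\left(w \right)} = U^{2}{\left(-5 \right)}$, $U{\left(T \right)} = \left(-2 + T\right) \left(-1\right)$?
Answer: $- \frac{1}{25687} \approx -3.893 \cdot 10^{-5}$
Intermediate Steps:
$U{\left(T \right)} = 2 - T$
$h{\left(w \right)} = 49$ ($h{\left(w \right)} = \left(2 - -5\right)^{2} = \left(2 + 5\right)^{2} = 7^{2} = 49$)
$M{\left(J \right)} = 2 J \left(-153 + J\right)$
$\frac{1}{M{\left(h{\left(8 \right)} \right)} - 15495} = \frac{1}{2 \cdot 49 \left(-153 + 49\right) - 15495} = \frac{1}{2 \cdot 49 \left(-104\right) - 15495} = \frac{1}{-10192 - 15495} = \frac{1}{-25687} = - \frac{1}{25687}$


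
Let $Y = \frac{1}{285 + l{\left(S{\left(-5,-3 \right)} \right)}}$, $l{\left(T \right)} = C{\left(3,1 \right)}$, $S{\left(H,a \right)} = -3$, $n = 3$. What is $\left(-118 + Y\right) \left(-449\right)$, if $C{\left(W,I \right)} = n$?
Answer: $\frac{15258367}{288} \approx 52980.0$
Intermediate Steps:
$C{\left(W,I \right)} = 3$
$l{\left(T \right)} = 3$
$Y = \frac{1}{288}$ ($Y = \frac{1}{285 + 3} = \frac{1}{288} \approx 0.0034722$)
$\left(-118 + Y\right) \left(-449\right) = \left(-118 + \frac{1}{288}\right) \left(-449\right) = \left(- \frac{33983}{288}\right) \left(-449\right) = \frac{15258367}{288}$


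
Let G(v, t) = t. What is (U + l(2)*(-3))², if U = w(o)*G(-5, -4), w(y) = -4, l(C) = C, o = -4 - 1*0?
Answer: 100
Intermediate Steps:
o = -4 (o = -4 + 0 = -4)
U = 16 (U = -4*(-4) = 16)
(U + l(2)*(-3))² = (16 + 2*(-3))² = (16 - 6)² = 10² = 100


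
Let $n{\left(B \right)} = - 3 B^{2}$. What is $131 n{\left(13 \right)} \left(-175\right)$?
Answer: $11622975$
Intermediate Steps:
$131 n{\left(13 \right)} \left(-175\right) = 131 \left(- 3 \cdot 13^{2}\right) \left(-175\right) = 131 \left(\left(-3\right) 169\right) \left(-175\right) = 131 \left(-507\right) \left(-175\right) = \left(-66417\right) \left(-175\right) = 11622975$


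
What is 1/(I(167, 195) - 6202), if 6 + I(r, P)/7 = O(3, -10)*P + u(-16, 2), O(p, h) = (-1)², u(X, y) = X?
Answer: -1/4991 ≈ -0.00020036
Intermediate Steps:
O(p, h) = 1
I(r, P) = -154 + 7*P (I(r, P) = -42 + 7*(1*P - 16) = -42 + 7*(P - 16) = -42 + 7*(-16 + P) = -42 + (-112 + 7*P) = -154 + 7*P)
1/(I(167, 195) - 6202) = 1/((-154 + 7*195) - 6202) = 1/((-154 + 1365) - 6202) = 1/(1211 - 6202) = 1/(-4991) = -1/4991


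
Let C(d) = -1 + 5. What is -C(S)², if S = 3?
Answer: -16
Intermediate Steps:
C(d) = 4
-C(S)² = -1*4² = -1*16 = -16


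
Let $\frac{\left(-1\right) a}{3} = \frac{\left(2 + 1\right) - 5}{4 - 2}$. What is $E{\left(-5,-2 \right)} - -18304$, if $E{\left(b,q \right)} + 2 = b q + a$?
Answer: $18315$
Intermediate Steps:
$a = 3$ ($a = - 3 \frac{\left(2 + 1\right) - 5}{4 - 2} = - 3 \frac{3 - 5}{2} = - 3 \left(\left(-2\right) \frac{1}{2}\right) = \left(-3\right) \left(-1\right) = 3$)
$E{\left(b,q \right)} = 1 + b q$ ($E{\left(b,q \right)} = -2 + \left(b q + 3\right) = -2 + \left(3 + b q\right) = 1 + b q$)
$E{\left(-5,-2 \right)} - -18304 = \left(1 - -10\right) - -18304 = \left(1 + 10\right) + 18304 = 11 + 18304 = 18315$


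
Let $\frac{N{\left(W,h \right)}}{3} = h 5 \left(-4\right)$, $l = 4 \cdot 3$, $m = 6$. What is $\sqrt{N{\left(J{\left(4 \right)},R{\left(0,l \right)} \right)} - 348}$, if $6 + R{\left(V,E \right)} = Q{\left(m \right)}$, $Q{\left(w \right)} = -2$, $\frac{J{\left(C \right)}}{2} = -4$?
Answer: $2 \sqrt{33} \approx 11.489$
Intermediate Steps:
$J{\left(C \right)} = -8$ ($J{\left(C \right)} = 2 \left(-4\right) = -8$)
$l = 12$
$R{\left(V,E \right)} = -8$ ($R{\left(V,E \right)} = -6 - 2 = -8$)
$N{\left(W,h \right)} = - 60 h$ ($N{\left(W,h \right)} = 3 h 5 \left(-4\right) = 3 \cdot 5 h \left(-4\right) = 3 \left(- 20 h\right) = - 60 h$)
$\sqrt{N{\left(J{\left(4 \right)},R{\left(0,l \right)} \right)} - 348} = \sqrt{\left(-60\right) \left(-8\right) - 348} = \sqrt{480 - 348} = \sqrt{132} = 2 \sqrt{33}$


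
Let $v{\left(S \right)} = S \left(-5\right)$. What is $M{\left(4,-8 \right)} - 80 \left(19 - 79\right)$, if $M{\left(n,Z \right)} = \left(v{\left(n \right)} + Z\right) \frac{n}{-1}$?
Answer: $4912$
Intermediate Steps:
$v{\left(S \right)} = - 5 S$
$M{\left(n,Z \right)} = - n \left(Z - 5 n\right)$ ($M{\left(n,Z \right)} = \left(- 5 n + Z\right) \frac{n}{-1} = \left(Z - 5 n\right) n \left(-1\right) = \left(Z - 5 n\right) \left(- n\right) = - n \left(Z - 5 n\right)$)
$M{\left(4,-8 \right)} - 80 \left(19 - 79\right) = 4 \left(\left(-1\right) \left(-8\right) + 5 \cdot 4\right) - 80 \left(19 - 79\right) = 4 \left(8 + 20\right) - -4800 = 4 \cdot 28 + 4800 = 112 + 4800 = 4912$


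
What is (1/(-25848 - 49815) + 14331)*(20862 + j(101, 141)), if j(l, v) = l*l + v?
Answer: 33835322608208/75663 ≈ 4.4718e+8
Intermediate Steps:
j(l, v) = v + l² (j(l, v) = l² + v = v + l²)
(1/(-25848 - 49815) + 14331)*(20862 + j(101, 141)) = (1/(-25848 - 49815) + 14331)*(20862 + (141 + 101²)) = (1/(-75663) + 14331)*(20862 + (141 + 10201)) = (-1/75663 + 14331)*(20862 + 10342) = (1084326452/75663)*31204 = 33835322608208/75663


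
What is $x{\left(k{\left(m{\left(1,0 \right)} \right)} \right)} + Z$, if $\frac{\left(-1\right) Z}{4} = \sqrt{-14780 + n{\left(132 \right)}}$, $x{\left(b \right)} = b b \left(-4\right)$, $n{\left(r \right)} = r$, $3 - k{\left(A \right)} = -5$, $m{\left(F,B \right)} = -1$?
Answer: $-256 - 8 i \sqrt{3662} \approx -256.0 - 484.12 i$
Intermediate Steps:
$k{\left(A \right)} = 8$ ($k{\left(A \right)} = 3 - -5 = 3 + 5 = 8$)
$x{\left(b \right)} = - 4 b^{2}$ ($x{\left(b \right)} = b^{2} \left(-4\right) = - 4 b^{2}$)
$Z = - 8 i \sqrt{3662}$ ($Z = - 4 \sqrt{-14780 + 132} = - 4 \sqrt{-14648} = - 4 \cdot 2 i \sqrt{3662} = - 8 i \sqrt{3662} \approx - 484.12 i$)
$x{\left(k{\left(m{\left(1,0 \right)} \right)} \right)} + Z = - 4 \cdot 8^{2} - 8 i \sqrt{3662} = \left(-4\right) 64 - 8 i \sqrt{3662} = -256 - 8 i \sqrt{3662}$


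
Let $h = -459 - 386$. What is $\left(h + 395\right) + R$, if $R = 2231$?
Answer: $1781$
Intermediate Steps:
$h = -845$
$\left(h + 395\right) + R = \left(-845 + 395\right) + 2231 = -450 + 2231 = 1781$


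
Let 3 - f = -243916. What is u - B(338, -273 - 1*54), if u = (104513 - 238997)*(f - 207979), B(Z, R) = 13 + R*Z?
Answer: -4833244447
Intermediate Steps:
f = 243919 (f = 3 - 1*(-243916) = 3 + 243916 = 243919)
u = -4833354960 (u = (104513 - 238997)*(243919 - 207979) = -134484*35940 = -4833354960)
u - B(338, -273 - 1*54) = -4833354960 - (13 + (-273 - 1*54)*338) = -4833354960 - (13 + (-273 - 54)*338) = -4833354960 - (13 - 327*338) = -4833354960 - (13 - 110526) = -4833354960 - 1*(-110513) = -4833354960 + 110513 = -4833244447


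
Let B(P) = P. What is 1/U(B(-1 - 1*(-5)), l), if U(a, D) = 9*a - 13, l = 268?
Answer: 1/23 ≈ 0.043478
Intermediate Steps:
U(a, D) = -13 + 9*a
1/U(B(-1 - 1*(-5)), l) = 1/(-13 + 9*(-1 - 1*(-5))) = 1/(-13 + 9*(-1 + 5)) = 1/(-13 + 9*4) = 1/(-13 + 36) = 1/23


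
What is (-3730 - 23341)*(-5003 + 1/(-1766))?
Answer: 239180379229/1766 ≈ 1.3544e+8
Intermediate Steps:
(-3730 - 23341)*(-5003 + 1/(-1766)) = -27071*(-5003 - 1/1766) = -27071*(-8835299/1766) = 239180379229/1766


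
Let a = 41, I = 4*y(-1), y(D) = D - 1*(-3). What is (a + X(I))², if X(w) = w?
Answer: 2401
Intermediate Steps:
y(D) = 3 + D (y(D) = D + 3 = 3 + D)
I = 8 (I = 4*(3 - 1) = 4*2 = 8)
(a + X(I))² = (41 + 8)² = 49² = 2401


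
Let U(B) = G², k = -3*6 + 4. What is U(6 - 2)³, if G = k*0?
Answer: 0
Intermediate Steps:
k = -14 (k = -18 + 4 = -14)
G = 0 (G = -14*0 = 0)
U(B) = 0 (U(B) = 0² = 0)
U(6 - 2)³ = 0³ = 0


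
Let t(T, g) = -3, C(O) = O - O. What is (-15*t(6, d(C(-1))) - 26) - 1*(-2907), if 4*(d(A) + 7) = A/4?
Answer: 2926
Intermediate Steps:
C(O) = 0
d(A) = -7 + A/16 (d(A) = -7 + (A/4)/4 = -7 + A/16)
(-15*t(6, d(C(-1))) - 26) - 1*(-2907) = (-15*(-3) - 26) - 1*(-2907) = (45 - 26) + 2907 = 19 + 2907 = 2926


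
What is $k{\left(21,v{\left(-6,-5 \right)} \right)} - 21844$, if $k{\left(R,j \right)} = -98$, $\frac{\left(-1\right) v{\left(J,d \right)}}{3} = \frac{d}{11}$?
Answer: $-21942$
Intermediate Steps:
$v{\left(J,d \right)} = - \frac{3 d}{11}$ ($v{\left(J,d \right)} = - 3 \frac{d}{11} = - \frac{3 d}{11}$)
$k{\left(21,v{\left(-6,-5 \right)} \right)} - 21844 = -98 - 21844 = -21942$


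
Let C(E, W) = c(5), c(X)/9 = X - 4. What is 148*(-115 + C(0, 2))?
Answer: -15688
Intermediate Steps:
c(X) = -36 + 9*X (c(X) = 9*(X - 4) = 9*(-4 + X) = -36 + 9*X)
C(E, W) = 9 (C(E, W) = -36 + 9*5 = -36 + 45 = 9)
148*(-115 + C(0, 2)) = 148*(-115 + 9) = 148*(-106) = -15688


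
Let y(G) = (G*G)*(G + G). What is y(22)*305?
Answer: 6495280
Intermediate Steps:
y(G) = 2*G³ (y(G) = G²*(2*G) = 2*G³)
y(22)*305 = (2*22³)*305 = (2*10648)*305 = 21296*305 = 6495280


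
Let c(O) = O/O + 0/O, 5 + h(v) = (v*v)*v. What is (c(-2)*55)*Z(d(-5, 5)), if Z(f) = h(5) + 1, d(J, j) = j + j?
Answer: 6655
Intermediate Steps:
h(v) = -5 + v**3 (h(v) = -5 + (v*v)*v = -5 + v**2*v = -5 + v**3)
d(J, j) = 2*j
c(O) = 1 (c(O) = 1 + 0 = 1)
Z(f) = 121 (Z(f) = (-5 + 5**3) + 1 = (-5 + 125) + 1 = 120 + 1 = 121)
(c(-2)*55)*Z(d(-5, 5)) = (1*55)*121 = 55*121 = 6655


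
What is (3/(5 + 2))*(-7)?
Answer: -3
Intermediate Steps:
(3/(5 + 2))*(-7) = (3/7)*(-7) = -3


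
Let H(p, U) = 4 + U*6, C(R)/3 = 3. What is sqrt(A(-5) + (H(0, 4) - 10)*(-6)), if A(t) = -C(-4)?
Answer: 3*I*sqrt(13) ≈ 10.817*I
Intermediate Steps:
C(R) = 9 (C(R) = 3*3 = 9)
H(p, U) = 4 + 6*U
A(t) = -9 (A(t) = -1*9 = -9)
sqrt(A(-5) + (H(0, 4) - 10)*(-6)) = sqrt(-9 + ((4 + 6*4) - 10)*(-6)) = sqrt(-9 + ((4 + 24) - 10)*(-6)) = sqrt(-9 + (28 - 10)*(-6)) = sqrt(-9 + 18*(-6)) = sqrt(-9 - 108) = sqrt(-117) = 3*I*sqrt(13)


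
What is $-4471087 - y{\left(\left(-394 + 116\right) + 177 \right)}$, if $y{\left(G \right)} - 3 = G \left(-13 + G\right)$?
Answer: $-4482604$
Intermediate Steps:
$y{\left(G \right)} = 3 + G \left(-13 + G\right)$
$-4471087 - y{\left(\left(-394 + 116\right) + 177 \right)} = -4471087 - \left(3 + \left(\left(-394 + 116\right) + 177\right)^{2} - 13 \left(\left(-394 + 116\right) + 177\right)\right) = -4471087 - \left(3 + \left(-278 + 177\right)^{2} - 13 \left(-278 + 177\right)\right) = -4471087 - \left(3 + \left(-101\right)^{2} - -1313\right) = -4471087 - \left(3 + 10201 + 1313\right) = -4471087 - 11517 = -4482604$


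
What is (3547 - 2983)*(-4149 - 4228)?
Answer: -4724628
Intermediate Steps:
(3547 - 2983)*(-4149 - 4228) = 564*(-8377) = -4724628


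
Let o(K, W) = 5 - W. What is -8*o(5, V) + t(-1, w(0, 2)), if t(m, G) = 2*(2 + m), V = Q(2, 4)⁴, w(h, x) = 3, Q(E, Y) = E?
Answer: 90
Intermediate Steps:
V = 16 (V = 2⁴ = 16)
t(m, G) = 4 + 2*m
-8*o(5, V) + t(-1, w(0, 2)) = -8*(5 - 1*16) + (4 + 2*(-1)) = -8*(5 - 16) + (4 - 2) = -8*(-11) + 2 = 88 + 2 = 90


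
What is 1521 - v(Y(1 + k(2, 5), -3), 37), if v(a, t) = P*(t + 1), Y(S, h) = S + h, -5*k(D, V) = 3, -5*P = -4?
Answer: 7453/5 ≈ 1490.6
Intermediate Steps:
P = 4/5 (P = -1/5*(-4) = 4/5 ≈ 0.80000)
k(D, V) = -3/5 (k(D, V) = -1/5*3 = -3/5)
v(a, t) = 4/5 + 4*t/5 (v(a, t) = 4*(t + 1)/5 = 4*(1 + t)/5 = 4/5 + 4*t/5)
1521 - v(Y(1 + k(2, 5), -3), 37) = 1521 - (4/5 + (4/5)*37) = 1521 - (4/5 + 148/5) = 1521 - 1*152/5 = 1521 - 152/5 = 7453/5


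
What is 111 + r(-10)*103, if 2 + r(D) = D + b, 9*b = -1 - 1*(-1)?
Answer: -1125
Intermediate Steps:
b = 0 (b = (-1 - 1*(-1))/9 = (-1 + 1)/9 = (⅑)*0 = 0)
r(D) = -2 + D (r(D) = -2 + (D + 0) = -2 + D)
111 + r(-10)*103 = 111 + (-2 - 10)*103 = 111 - 12*103 = 111 - 1236 = -1125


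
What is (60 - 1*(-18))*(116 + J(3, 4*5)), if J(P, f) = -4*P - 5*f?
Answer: 312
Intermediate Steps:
J(P, f) = -5*f - 4*P
(60 - 1*(-18))*(116 + J(3, 4*5)) = (60 - 1*(-18))*(116 + (-20*5 - 4*3)) = (60 + 18)*(116 + (-5*20 - 12)) = 78*(116 + (-100 - 12)) = 78*(116 - 112) = 78*4 = 312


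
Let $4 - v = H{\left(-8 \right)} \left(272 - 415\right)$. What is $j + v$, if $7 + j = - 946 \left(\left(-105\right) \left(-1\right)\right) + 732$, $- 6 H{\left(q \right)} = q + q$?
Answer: $- \frac{294659}{3} \approx -98220.0$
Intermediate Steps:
$H{\left(q \right)} = - \frac{q}{3}$ ($H{\left(q \right)} = - \frac{q + q}{6} = - \frac{2 q}{6} = - \frac{q}{3}$)
$j = -98605$ ($j = -7 + \left(- 946 \left(\left(-105\right) \left(-1\right)\right) + 732\right) = -7 + \left(\left(-946\right) 105 + 732\right) = -7 + \left(-99330 + 732\right) = -7 - 98598 = -98605$)
$v = \frac{1156}{3}$ ($v = 4 - \left(- \frac{1}{3}\right) \left(-8\right) \left(272 - 415\right) = 4 - \frac{8}{3} \left(-143\right) = 4 - - \frac{1144}{3} = 4 + \frac{1144}{3} = \frac{1156}{3} \approx 385.33$)
$j + v = -98605 + \frac{1156}{3} = - \frac{294659}{3}$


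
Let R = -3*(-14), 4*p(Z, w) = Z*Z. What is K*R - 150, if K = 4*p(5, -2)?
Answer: 900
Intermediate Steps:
p(Z, w) = Z**2/4 (p(Z, w) = (Z*Z)/4 = Z**2/4)
R = 42
K = 25 (K = 4*((1/4)*5**2) = 4*((1/4)*25) = 4*(25/4) = 25)
K*R - 150 = 25*42 - 150 = 1050 - 150 = 900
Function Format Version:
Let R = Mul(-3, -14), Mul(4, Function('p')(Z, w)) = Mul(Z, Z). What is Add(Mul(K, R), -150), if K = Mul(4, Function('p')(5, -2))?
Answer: 900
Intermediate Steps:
Function('p')(Z, w) = Mul(Rational(1, 4), Pow(Z, 2)) (Function('p')(Z, w) = Mul(Rational(1, 4), Mul(Z, Z)) = Mul(Rational(1, 4), Pow(Z, 2)))
R = 42
K = 25 (K = Mul(4, Mul(Rational(1, 4), Pow(5, 2))) = Mul(4, Mul(Rational(1, 4), 25)) = Mul(4, Rational(25, 4)) = 25)
Add(Mul(K, R), -150) = Add(Mul(25, 42), -150) = Add(1050, -150) = 900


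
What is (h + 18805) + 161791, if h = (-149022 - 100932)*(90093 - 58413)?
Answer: -7918362124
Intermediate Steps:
h = -7918542720 (h = -249954*31680 = -7918542720)
(h + 18805) + 161791 = (-7918542720 + 18805) + 161791 = -7918523915 + 161791 = -7918362124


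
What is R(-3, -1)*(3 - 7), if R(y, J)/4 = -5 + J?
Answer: 96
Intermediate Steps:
R(y, J) = -20 + 4*J (R(y, J) = 4*(-5 + J) = -20 + 4*J)
R(-3, -1)*(3 - 7) = (-20 + 4*(-1))*(3 - 7) = (-20 - 4)*(-4) = -24*(-4) = 96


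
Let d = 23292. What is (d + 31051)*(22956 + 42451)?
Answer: 3554412601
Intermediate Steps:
(d + 31051)*(22956 + 42451) = (23292 + 31051)*(22956 + 42451) = 54343*65407 = 3554412601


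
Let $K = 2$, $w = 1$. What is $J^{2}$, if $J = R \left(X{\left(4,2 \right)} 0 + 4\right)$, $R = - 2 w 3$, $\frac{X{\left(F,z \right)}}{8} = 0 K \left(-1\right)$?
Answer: $576$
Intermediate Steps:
$X{\left(F,z \right)} = 0$ ($X{\left(F,z \right)} = 8 \cdot 0 \cdot 2 \left(-1\right) = 8 \cdot 0 \left(-1\right) = 8 \cdot 0 = 0$)
$R = -6$ ($R = \left(-2\right) 1 \cdot 3 = \left(-2\right) 3 = -6$)
$J = -24$ ($J = - 6 \left(0 \cdot 0 + 4\right) = - 6 \left(0 + 4\right) = \left(-6\right) 4 = -24$)
$J^{2} = \left(-24\right)^{2} = 576$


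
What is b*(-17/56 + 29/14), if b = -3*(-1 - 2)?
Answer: 891/56 ≈ 15.911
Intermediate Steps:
b = 9 (b = -3*(-3) = 9)
b*(-17/56 + 29/14) = 9*(-17/56 + 29/14) = 9*(99/56) = 891/56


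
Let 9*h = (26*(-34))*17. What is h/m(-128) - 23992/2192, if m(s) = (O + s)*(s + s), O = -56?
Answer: -159437717/14519808 ≈ -10.981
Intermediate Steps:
h = -15028/9 (h = ((26*(-34))*17)/9 = (-884*17)/9 = (1/9)*(-15028) = -15028/9 ≈ -1669.8)
m(s) = 2*s*(-56 + s) (m(s) = (-56 + s)*(s + s) = (-56 + s)*(2*s) = 2*s*(-56 + s))
h/m(-128) - 23992/2192 = -15028*(-1/(256*(-56 - 128)))/9 - 23992/2192 = -15028/(9*(2*(-128)*(-184))) - 23992*1/2192 = -15028/9/47104 - 2999/274 = -15028/9*1/47104 - 2999/274 = -3757/105984 - 2999/274 = -159437717/14519808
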